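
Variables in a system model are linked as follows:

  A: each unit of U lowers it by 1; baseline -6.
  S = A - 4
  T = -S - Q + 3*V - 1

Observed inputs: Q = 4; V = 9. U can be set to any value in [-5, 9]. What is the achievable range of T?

Substituting into the S equation gives S = -U - 10.
So T = U + 32.
Linear in U, so extremes are at the endpoints: U = -5 gives T = 27; U = 9 gives T = 41.

27 to 41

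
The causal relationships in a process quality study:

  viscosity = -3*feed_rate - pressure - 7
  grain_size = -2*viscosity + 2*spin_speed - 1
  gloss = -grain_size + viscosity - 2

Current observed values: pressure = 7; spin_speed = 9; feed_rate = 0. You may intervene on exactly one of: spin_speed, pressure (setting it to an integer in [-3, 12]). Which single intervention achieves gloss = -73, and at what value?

Intervening on spin_speed: gloss = -2*spin_speed - 43. Reaching -73 requires spin_speed = 15, outside [-3, 12].
Intervening on pressure: with other inputs at their observed values, gloss = -3*pressure - 40. Solving for -73 gives pressure = 11, within [-3, 12].

set pressure = 11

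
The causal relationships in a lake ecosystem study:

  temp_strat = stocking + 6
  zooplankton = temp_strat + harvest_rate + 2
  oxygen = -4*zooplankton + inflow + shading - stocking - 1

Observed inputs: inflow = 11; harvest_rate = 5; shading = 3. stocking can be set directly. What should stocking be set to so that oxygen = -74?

Substituting into the zooplankton equation gives zooplankton = stocking + 13.
Substituting into the oxygen equation gives oxygen = -5*stocking - 39.
Solve -5*stocking - 39 = -74: stocking = (-74 + 39) / -5 = 7.

stocking = 7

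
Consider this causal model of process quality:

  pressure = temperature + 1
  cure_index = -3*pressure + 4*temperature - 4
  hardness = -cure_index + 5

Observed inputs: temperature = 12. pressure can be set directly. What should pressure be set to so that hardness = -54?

pressure = -5

Intervening on pressure fixes its value directly, overriding its dependence on temperature.
Substituting into the cure_index equation gives cure_index = -3*pressure + 44.
Substituting into the hardness equation gives hardness = 3*pressure - 39.
Solve 3*pressure - 39 = -54: pressure = (-54 + 39) / 3 = -5.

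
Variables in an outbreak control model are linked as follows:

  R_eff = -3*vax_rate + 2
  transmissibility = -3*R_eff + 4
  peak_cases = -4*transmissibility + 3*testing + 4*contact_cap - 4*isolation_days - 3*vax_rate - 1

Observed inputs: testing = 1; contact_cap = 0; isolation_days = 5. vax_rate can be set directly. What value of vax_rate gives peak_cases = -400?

Substituting into the transmissibility equation gives transmissibility = 9*vax_rate - 2.
Substituting into the peak_cases equation gives peak_cases = -39*vax_rate - 10.
Solve -39*vax_rate - 10 = -400: vax_rate = (-400 + 10) / -39 = 10.

vax_rate = 10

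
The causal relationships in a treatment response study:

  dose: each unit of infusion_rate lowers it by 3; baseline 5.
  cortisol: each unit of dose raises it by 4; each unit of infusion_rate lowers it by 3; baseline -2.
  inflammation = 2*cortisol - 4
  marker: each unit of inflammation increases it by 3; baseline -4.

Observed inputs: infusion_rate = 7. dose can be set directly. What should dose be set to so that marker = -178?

dose = -1

Intervening on dose fixes its value directly, overriding its dependence on infusion_rate.
Substituting into the cortisol equation gives cortisol = 4*dose - 23.
Substituting into the inflammation equation gives inflammation = 8*dose - 50.
Substituting into the marker equation gives marker = 24*dose - 154.
Solve 24*dose - 154 = -178: dose = (-178 + 154) / 24 = -1.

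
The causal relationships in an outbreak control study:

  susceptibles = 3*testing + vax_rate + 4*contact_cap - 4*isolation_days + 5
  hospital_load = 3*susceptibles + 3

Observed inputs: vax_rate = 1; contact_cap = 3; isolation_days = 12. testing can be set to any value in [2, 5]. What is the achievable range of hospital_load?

Substituting into the susceptibles equation gives susceptibles = 3*testing - 30.
Substituting into the hospital_load equation gives hospital_load = 9*testing - 87.
Linear in testing, so extremes are at the endpoints: testing = 2 gives hospital_load = -69; testing = 5 gives hospital_load = -42.

-69 to -42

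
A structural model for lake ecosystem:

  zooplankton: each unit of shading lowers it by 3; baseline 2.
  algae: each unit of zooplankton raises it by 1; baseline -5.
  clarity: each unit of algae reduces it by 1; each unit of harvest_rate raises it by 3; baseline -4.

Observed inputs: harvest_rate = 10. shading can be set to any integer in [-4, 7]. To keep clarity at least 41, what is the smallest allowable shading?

Substituting into the algae equation gives algae = -3*shading - 3.
Substituting into the clarity equation gives clarity = 3*shading + 29.
Require 3*shading + 29 ≥ 41, so shading ≥ 4.
The smallest integer in [-4, 7] satisfying this is 4.

shading = 4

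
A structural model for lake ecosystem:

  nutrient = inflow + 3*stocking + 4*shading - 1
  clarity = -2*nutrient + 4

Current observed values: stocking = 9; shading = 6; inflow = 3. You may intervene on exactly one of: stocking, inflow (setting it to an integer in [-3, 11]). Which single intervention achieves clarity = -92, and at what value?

set inflow = -2

Intervening on stocking: clarity = -6*stocking - 48. Reaching -92 requires stocking = 22/3, not an integer.
Intervening on inflow: with other inputs at their observed values, clarity = -2*inflow - 96. Solving for -92 gives inflow = -2, within [-3, 11].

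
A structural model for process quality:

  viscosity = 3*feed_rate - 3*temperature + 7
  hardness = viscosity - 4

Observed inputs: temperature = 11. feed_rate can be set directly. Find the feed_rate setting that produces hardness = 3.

feed_rate = 11

Substituting into the viscosity equation gives viscosity = 3*feed_rate - 26.
Substituting into the hardness equation gives hardness = 3*feed_rate - 30.
Solve 3*feed_rate - 30 = 3: feed_rate = (3 + 30) / 3 = 11.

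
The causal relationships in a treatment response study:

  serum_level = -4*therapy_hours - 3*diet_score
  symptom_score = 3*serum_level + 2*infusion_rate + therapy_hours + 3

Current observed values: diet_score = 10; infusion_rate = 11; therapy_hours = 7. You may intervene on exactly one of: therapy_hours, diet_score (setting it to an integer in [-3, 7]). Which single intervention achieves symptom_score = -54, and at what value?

Intervening on therapy_hours: with other inputs at their observed values, symptom_score = -11*therapy_hours - 65. Solving for -54 gives therapy_hours = -1, within [-3, 7].
Intervening on diet_score: symptom_score = -9*diet_score - 52. Reaching -54 requires diet_score = 2/9, not an integer.

set therapy_hours = -1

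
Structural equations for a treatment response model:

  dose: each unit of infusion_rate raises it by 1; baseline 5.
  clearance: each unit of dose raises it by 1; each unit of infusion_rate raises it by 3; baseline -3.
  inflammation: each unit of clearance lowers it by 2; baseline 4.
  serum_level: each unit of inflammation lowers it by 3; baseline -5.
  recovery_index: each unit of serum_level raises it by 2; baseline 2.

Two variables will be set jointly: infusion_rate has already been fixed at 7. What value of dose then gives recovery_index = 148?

With infusion_rate held at 7:
Intervening on dose fixes its value directly, overriding its dependence on infusion_rate.
Substituting into the clearance equation gives clearance = dose + 18.
Substituting into the inflammation equation gives inflammation = -2*dose - 32.
This gives serum_level = 6*dose + 91.
So recovery_index = 12*dose + 184.
Solve 12*dose + 184 = 148: dose = (148 - 184) / 12 = -3.

dose = -3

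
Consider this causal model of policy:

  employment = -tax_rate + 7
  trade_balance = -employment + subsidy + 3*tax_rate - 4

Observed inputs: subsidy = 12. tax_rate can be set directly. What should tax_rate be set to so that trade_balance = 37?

tax_rate = 9

Substituting into the trade_balance equation gives trade_balance = 4*tax_rate + 1.
Solve 4*tax_rate + 1 = 37: tax_rate = (37 - 1) / 4 = 9.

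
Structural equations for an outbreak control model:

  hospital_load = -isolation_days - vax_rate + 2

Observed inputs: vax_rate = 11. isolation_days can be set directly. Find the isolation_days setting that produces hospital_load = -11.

isolation_days = 2

Substituting into the hospital_load equation gives hospital_load = -isolation_days - 9.
Solve -isolation_days - 9 = -11: isolation_days = (-11 + 9) / -1 = 2.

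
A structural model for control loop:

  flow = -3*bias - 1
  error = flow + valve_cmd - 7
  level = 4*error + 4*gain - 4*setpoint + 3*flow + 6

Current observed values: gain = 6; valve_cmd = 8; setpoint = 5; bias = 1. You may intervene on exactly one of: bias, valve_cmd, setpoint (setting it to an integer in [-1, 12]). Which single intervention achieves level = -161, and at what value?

set bias = 8

Intervening on bias: with other inputs at their observed values, level = -21*bias + 7. Solving for -161 gives bias = 8, within [-1, 12].
Intervening on valve_cmd: level = 4*valve_cmd - 46. Reaching -161 requires valve_cmd = -115/4, not an integer.
Intervening on setpoint: level = -4*setpoint + 6. Reaching -161 requires setpoint = 167/4, not an integer.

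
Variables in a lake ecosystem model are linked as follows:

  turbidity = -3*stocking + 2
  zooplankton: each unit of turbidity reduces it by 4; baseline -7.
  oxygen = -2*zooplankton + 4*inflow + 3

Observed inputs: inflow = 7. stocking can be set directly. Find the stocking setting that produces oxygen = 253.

stocking = -8

Substituting into the zooplankton equation gives zooplankton = 12*stocking - 15.
Substituting into the oxygen equation gives oxygen = -24*stocking + 61.
Solve -24*stocking + 61 = 253: stocking = (253 - 61) / -24 = -8.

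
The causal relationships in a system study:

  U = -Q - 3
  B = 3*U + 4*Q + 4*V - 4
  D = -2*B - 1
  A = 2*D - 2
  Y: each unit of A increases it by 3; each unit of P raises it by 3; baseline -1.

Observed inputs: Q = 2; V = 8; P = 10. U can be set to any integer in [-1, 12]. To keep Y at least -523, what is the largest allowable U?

U = 3

Intervening on U fixes its value directly, overriding its dependence on Q.
Substituting into the B equation gives B = 3*U + 36.
So D = -6*U - 73.
Substituting into the A equation gives A = -12*U - 148.
So Y = -36*U - 415.
Require -36*U - 415 ≥ -523, so U ≤ 3.
The largest integer in [-1, 12] satisfying this is 3.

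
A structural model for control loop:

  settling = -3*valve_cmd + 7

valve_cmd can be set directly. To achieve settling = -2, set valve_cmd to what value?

Solve -3*valve_cmd + 7 = -2: valve_cmd = (-2 - 7) / -3 = 3.

valve_cmd = 3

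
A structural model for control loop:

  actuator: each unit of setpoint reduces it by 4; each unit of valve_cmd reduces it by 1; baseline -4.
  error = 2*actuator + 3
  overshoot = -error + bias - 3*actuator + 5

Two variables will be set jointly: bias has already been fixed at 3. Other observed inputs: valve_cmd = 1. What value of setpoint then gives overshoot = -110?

setpoint = -7

With bias held at 3:
Substituting into the actuator equation gives actuator = -4*setpoint - 5.
So error = -8*setpoint - 7.
Substituting into the overshoot equation gives overshoot = 20*setpoint + 30.
Solve 20*setpoint + 30 = -110: setpoint = (-110 - 30) / 20 = -7.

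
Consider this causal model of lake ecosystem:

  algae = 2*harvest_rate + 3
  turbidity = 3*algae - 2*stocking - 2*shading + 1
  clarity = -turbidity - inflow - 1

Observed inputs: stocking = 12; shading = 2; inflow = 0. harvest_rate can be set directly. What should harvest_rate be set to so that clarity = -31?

harvest_rate = 8

Substituting into the turbidity equation gives turbidity = 6*harvest_rate - 18.
clarity becomes -6*harvest_rate + 17.
Solve -6*harvest_rate + 17 = -31: harvest_rate = (-31 - 17) / -6 = 8.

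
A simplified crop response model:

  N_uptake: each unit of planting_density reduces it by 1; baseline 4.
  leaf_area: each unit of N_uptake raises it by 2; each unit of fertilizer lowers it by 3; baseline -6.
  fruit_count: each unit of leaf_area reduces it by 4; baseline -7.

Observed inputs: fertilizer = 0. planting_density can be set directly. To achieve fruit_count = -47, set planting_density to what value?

Substituting into the leaf_area equation gives leaf_area = -2*planting_density + 2.
This gives fruit_count = 8*planting_density - 15.
Solve 8*planting_density - 15 = -47: planting_density = (-47 + 15) / 8 = -4.

planting_density = -4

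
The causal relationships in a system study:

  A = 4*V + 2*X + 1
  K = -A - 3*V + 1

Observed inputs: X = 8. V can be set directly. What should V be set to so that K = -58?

Substituting into the A equation gives A = 4*V + 17.
Substituting into the K equation gives K = -7*V - 16.
Solve -7*V - 16 = -58: V = (-58 + 16) / -7 = 6.

V = 6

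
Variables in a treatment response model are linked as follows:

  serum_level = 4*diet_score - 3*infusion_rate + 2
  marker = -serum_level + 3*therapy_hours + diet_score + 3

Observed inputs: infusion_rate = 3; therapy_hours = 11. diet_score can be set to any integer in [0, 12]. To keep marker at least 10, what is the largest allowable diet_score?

diet_score = 11

Substituting into the serum_level equation gives serum_level = 4*diet_score - 7.
Substituting into the marker equation gives marker = -3*diet_score + 43.
Require -3*diet_score + 43 ≥ 10, so diet_score ≤ 11.
The largest integer in [0, 12] satisfying this is 11.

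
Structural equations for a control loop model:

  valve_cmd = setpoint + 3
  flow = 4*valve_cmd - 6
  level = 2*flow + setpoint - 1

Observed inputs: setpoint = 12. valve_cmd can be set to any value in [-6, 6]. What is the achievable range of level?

-49 to 47

Intervening on valve_cmd fixes its value directly, overriding its dependence on setpoint.
Substituting into the level equation gives level = 8*valve_cmd - 1.
Linear in valve_cmd, so extremes are at the endpoints: valve_cmd = -6 gives level = -49; valve_cmd = 6 gives level = 47.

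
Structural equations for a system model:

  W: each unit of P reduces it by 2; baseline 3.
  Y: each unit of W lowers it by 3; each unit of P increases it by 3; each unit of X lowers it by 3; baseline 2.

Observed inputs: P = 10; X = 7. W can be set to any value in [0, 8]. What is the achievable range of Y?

-13 to 11

Intervening on W fixes its value directly, overriding its dependence on P.
Substituting into the Y equation gives Y = -3*W + 11.
Linear in W, so extremes are at the endpoints: W = 0 gives Y = 11; W = 8 gives Y = -13.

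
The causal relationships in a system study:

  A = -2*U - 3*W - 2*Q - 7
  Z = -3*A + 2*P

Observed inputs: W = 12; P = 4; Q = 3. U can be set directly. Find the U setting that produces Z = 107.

U = -8

Substituting into the A equation gives A = -2*U - 49.
Z becomes 6*U + 155.
Solve 6*U + 155 = 107: U = (107 - 155) / 6 = -8.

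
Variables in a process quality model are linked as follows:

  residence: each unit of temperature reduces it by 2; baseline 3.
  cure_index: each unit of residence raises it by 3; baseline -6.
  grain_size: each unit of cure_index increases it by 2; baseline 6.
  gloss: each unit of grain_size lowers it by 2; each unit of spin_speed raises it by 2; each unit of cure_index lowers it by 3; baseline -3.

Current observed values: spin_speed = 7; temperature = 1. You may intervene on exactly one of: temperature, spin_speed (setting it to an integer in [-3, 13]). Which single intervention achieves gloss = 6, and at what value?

set spin_speed = 0

Intervening on temperature: gloss = 42*temperature - 22. Reaching 6 requires temperature = 2/3, not an integer.
Intervening on spin_speed: with other inputs at their observed values, gloss = 2*spin_speed + 6. Solving for 6 gives spin_speed = 0, within [-3, 13].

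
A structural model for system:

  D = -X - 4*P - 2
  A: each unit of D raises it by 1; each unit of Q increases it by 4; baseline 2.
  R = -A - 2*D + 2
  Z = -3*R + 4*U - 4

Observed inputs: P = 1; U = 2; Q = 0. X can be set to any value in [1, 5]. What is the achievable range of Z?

-95 to -59

Substituting into the D equation gives D = -X - 6.
This gives A = -X - 4.
So R = 3*X + 18.
Substituting into the Z equation gives Z = -9*X - 50.
Linear in X, so extremes are at the endpoints: X = 1 gives Z = -59; X = 5 gives Z = -95.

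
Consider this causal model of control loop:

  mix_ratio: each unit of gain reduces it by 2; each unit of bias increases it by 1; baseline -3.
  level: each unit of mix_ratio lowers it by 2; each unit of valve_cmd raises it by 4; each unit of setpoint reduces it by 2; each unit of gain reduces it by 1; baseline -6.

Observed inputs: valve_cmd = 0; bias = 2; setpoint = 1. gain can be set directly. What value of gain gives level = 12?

Substituting into the mix_ratio equation gives mix_ratio = -2*gain - 1.
Substituting into the level equation gives level = 3*gain - 6.
Solve 3*gain - 6 = 12: gain = (12 + 6) / 3 = 6.

gain = 6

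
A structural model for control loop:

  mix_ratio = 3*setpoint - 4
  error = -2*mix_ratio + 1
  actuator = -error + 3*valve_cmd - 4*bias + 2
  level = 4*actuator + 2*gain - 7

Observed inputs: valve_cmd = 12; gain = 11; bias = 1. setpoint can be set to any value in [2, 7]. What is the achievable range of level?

Substituting into the error equation gives error = -6*setpoint + 9.
Substituting into the actuator equation gives actuator = 6*setpoint + 25.
So level = 24*setpoint + 115.
Linear in setpoint, so extremes are at the endpoints: setpoint = 2 gives level = 163; setpoint = 7 gives level = 283.

163 to 283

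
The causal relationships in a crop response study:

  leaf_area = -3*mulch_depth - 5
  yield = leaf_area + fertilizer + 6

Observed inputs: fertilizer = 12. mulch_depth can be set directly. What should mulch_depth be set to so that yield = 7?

Substituting into the yield equation gives yield = -3*mulch_depth + 13.
Solve -3*mulch_depth + 13 = 7: mulch_depth = (7 - 13) / -3 = 2.

mulch_depth = 2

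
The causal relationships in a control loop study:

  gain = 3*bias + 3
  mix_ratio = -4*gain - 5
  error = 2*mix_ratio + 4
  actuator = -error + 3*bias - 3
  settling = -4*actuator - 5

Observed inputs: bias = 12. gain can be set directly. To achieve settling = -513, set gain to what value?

gain = 11

Intervening on gain fixes its value directly, overriding its dependence on bias.
Substituting into the error equation gives error = -8*gain - 6.
Substituting into the actuator equation gives actuator = 8*gain + 39.
Substituting into the settling equation gives settling = -32*gain - 161.
Solve -32*gain - 161 = -513: gain = (-513 + 161) / -32 = 11.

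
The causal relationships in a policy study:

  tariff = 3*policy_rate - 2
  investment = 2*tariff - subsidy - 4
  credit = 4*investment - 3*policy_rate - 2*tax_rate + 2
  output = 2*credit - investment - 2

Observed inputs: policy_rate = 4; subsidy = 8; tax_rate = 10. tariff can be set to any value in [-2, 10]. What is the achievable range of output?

Intervening on tariff fixes its value directly, overriding its dependence on policy_rate.
Substituting into the investment equation gives investment = 2*tariff - 12.
So credit = 8*tariff - 78.
This gives output = 14*tariff - 146.
Linear in tariff, so extremes are at the endpoints: tariff = -2 gives output = -174; tariff = 10 gives output = -6.

-174 to -6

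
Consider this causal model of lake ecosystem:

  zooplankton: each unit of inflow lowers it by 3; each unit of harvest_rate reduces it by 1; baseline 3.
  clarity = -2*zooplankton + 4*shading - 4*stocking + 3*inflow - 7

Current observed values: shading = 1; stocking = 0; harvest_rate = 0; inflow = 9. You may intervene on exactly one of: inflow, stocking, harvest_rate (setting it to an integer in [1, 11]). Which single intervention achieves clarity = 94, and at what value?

Intervening on inflow: clarity = 9*inflow - 9. Reaching 94 requires inflow = 103/9, not an integer.
Intervening on stocking: clarity = -4*stocking + 72. Reaching 94 requires stocking = -11/2, not an integer.
Intervening on harvest_rate: with other inputs at their observed values, clarity = 2*harvest_rate + 72. Solving for 94 gives harvest_rate = 11, within [1, 11].

set harvest_rate = 11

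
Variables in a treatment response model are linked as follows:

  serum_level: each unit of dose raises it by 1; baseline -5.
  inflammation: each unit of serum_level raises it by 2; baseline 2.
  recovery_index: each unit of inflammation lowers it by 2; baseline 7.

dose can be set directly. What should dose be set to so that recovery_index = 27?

dose = -1

Substituting into the inflammation equation gives inflammation = 2*dose - 8.
Substituting into the recovery_index equation gives recovery_index = -4*dose + 23.
Solve -4*dose + 23 = 27: dose = (27 - 23) / -4 = -1.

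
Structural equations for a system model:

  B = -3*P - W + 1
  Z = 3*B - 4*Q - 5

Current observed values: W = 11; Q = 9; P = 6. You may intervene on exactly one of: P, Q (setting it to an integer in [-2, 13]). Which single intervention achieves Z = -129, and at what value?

set Q = 10

Intervening on P: Z = -9*P - 71. Reaching -129 requires P = 58/9, not an integer.
Intervening on Q: with other inputs at their observed values, Z = -4*Q - 89. Solving for -129 gives Q = 10, within [-2, 13].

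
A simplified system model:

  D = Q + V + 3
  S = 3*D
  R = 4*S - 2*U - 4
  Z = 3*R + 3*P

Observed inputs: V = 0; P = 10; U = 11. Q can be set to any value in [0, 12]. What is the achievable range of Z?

60 to 492

Substituting into the D equation gives D = Q + 3.
So S = 3*Q + 9.
Substituting into the R equation gives R = 12*Q + 10.
Substituting into the Z equation gives Z = 36*Q + 60.
Linear in Q, so extremes are at the endpoints: Q = 0 gives Z = 60; Q = 12 gives Z = 492.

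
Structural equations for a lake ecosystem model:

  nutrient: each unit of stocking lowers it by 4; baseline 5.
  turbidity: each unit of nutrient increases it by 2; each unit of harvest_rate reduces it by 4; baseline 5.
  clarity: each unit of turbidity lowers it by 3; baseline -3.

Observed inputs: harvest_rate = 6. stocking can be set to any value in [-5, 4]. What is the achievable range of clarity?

-96 to 120

Substituting into the turbidity equation gives turbidity = -8*stocking - 9.
So clarity = 24*stocking + 24.
Linear in stocking, so extremes are at the endpoints: stocking = -5 gives clarity = -96; stocking = 4 gives clarity = 120.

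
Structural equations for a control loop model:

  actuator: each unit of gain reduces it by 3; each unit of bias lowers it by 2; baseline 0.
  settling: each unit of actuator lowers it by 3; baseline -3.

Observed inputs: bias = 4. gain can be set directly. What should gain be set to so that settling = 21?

gain = 0

Substituting into the actuator equation gives actuator = -3*gain - 8.
Substituting into the settling equation gives settling = 9*gain + 21.
Solve 9*gain + 21 = 21: gain = (21 - 21) / 9 = 0.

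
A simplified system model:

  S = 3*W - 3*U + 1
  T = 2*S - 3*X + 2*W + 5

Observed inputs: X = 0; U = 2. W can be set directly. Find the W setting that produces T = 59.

W = 8

Substituting into the S equation gives S = 3*W - 5.
So T = 8*W - 5.
Solve 8*W - 5 = 59: W = (59 + 5) / 8 = 8.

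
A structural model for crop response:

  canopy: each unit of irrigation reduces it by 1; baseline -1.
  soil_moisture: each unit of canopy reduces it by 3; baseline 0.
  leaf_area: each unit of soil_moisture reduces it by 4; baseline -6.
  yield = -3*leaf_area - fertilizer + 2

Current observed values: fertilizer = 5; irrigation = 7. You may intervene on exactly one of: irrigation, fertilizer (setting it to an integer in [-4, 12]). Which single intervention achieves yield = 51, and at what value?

Intervening on irrigation: with other inputs at their observed values, yield = 36*irrigation + 51. Solving for 51 gives irrigation = 0, within [-4, 12].
Intervening on fertilizer: yield = -fertilizer + 308. Reaching 51 requires fertilizer = 257, outside [-4, 12].

set irrigation = 0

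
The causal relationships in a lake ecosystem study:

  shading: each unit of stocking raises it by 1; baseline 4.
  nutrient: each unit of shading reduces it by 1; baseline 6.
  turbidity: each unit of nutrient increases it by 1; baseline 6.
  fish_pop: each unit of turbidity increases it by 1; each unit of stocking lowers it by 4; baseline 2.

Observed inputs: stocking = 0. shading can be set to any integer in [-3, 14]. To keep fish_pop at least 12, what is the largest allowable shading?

shading = 2

Intervening on shading fixes its value directly, overriding its dependence on stocking.
Substituting into the turbidity equation gives turbidity = -shading + 12.
This gives fish_pop = -shading + 14.
Require -shading + 14 ≥ 12, so shading ≤ 2.
The largest integer in [-3, 14] satisfying this is 2.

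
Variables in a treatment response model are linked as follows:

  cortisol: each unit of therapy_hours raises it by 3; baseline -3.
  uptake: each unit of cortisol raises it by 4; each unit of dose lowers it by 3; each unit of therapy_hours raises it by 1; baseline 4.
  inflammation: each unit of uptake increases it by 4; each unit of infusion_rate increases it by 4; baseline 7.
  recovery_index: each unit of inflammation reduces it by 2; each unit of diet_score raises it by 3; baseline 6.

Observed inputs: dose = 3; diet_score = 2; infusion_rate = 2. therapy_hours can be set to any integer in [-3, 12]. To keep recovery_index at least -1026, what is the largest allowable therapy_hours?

therapy_hours = 11

Substituting into the uptake equation gives uptake = 13*therapy_hours - 17.
Substituting into the inflammation equation gives inflammation = 52*therapy_hours - 53.
recovery_index becomes -104*therapy_hours + 118.
Require -104*therapy_hours + 118 ≥ -1026, so therapy_hours ≤ 11.
The largest integer in [-3, 12] satisfying this is 11.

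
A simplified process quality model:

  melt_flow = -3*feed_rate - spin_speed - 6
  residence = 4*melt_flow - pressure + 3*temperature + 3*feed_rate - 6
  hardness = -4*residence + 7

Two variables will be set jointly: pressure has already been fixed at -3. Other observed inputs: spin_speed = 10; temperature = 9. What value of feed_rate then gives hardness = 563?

With pressure held at -3:
Substituting into the melt_flow equation gives melt_flow = -3*feed_rate - 16.
This gives residence = -9*feed_rate - 40.
hardness becomes 36*feed_rate + 167.
Solve 36*feed_rate + 167 = 563: feed_rate = (563 - 167) / 36 = 11.

feed_rate = 11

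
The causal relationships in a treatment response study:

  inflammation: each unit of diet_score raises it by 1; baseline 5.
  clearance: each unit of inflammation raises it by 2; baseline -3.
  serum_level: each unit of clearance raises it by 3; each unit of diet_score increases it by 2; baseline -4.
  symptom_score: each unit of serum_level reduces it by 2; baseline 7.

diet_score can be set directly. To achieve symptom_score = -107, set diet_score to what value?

Substituting into the clearance equation gives clearance = 2*diet_score + 7.
serum_level becomes 8*diet_score + 17.
So symptom_score = -16*diet_score - 27.
Solve -16*diet_score - 27 = -107: diet_score = (-107 + 27) / -16 = 5.

diet_score = 5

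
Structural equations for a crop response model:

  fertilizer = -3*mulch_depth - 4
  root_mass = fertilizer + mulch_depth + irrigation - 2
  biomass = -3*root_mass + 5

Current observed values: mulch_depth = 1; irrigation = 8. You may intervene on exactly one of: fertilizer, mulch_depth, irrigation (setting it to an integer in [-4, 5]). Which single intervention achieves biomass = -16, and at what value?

Intervening on fertilizer: with other inputs at their observed values, biomass = -3*fertilizer - 16. Solving for -16 gives fertilizer = 0, within [-4, 5].
Intervening on mulch_depth: biomass = 6*mulch_depth - 1. Reaching -16 requires mulch_depth = -5/2, not an integer.
Intervening on irrigation: biomass = -3*irrigation + 29. Reaching -16 requires irrigation = 15, outside [-4, 5].

set fertilizer = 0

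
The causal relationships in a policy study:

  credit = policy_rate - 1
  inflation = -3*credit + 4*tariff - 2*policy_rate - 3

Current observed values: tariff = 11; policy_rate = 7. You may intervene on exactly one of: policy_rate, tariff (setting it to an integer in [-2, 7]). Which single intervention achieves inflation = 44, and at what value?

set policy_rate = 0

Intervening on policy_rate: with other inputs at their observed values, inflation = -5*policy_rate + 44. Solving for 44 gives policy_rate = 0, within [-2, 7].
Intervening on tariff: inflation = 4*tariff - 35. Reaching 44 requires tariff = 79/4, not an integer.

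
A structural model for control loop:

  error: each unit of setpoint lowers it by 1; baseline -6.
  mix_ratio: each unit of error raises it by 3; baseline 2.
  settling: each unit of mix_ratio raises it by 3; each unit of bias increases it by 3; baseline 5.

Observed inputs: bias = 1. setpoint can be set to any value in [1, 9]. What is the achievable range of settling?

Substituting into the mix_ratio equation gives mix_ratio = -3*setpoint - 16.
settling becomes -9*setpoint - 40.
Linear in setpoint, so extremes are at the endpoints: setpoint = 1 gives settling = -49; setpoint = 9 gives settling = -121.

-121 to -49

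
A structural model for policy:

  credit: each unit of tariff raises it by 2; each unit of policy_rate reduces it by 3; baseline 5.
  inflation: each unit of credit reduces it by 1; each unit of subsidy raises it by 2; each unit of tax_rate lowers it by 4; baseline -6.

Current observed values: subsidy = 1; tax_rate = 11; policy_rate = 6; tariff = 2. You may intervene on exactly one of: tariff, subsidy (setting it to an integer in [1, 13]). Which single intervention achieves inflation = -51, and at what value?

Intervening on tariff: with other inputs at their observed values, inflation = -2*tariff - 35. Solving for -51 gives tariff = 8, within [1, 13].
Intervening on subsidy: inflation = 2*subsidy - 41. Reaching -51 requires subsidy = -5, outside [1, 13].

set tariff = 8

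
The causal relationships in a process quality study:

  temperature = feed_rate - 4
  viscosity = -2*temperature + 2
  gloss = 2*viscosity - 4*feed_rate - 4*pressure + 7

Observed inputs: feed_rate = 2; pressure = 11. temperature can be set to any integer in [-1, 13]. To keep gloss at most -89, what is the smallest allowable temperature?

Intervening on temperature fixes its value directly, overriding its dependence on feed_rate.
Substituting into the gloss equation gives gloss = -4*temperature - 41.
Require -4*temperature - 41 ≤ -89, so temperature ≥ 12.
The smallest integer in [-1, 13] satisfying this is 12.

temperature = 12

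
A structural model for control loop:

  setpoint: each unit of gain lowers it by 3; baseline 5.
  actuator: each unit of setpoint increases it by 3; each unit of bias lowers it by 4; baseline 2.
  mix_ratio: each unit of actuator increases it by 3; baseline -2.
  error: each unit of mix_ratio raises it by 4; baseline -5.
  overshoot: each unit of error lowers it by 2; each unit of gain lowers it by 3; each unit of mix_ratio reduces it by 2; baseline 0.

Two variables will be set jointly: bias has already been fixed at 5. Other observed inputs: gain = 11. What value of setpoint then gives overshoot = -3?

With bias held at 5:
Intervening on setpoint fixes its value directly, overriding its dependence on gain.
Substituting into the actuator equation gives actuator = 3*setpoint - 18.
Substituting into the mix_ratio equation gives mix_ratio = 9*setpoint - 56.
error becomes 36*setpoint - 229.
This gives overshoot = -90*setpoint + 537.
Solve -90*setpoint + 537 = -3: setpoint = (-3 - 537) / -90 = 6.

setpoint = 6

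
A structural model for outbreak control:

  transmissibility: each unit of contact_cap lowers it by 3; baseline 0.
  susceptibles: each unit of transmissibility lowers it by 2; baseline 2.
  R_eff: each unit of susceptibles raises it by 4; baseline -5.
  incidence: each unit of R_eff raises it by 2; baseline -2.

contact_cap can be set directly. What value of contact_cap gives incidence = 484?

contact_cap = 10

Substituting into the susceptibles equation gives susceptibles = 6*contact_cap + 2.
Substituting into the R_eff equation gives R_eff = 24*contact_cap + 3.
Substituting into the incidence equation gives incidence = 48*contact_cap + 4.
Solve 48*contact_cap + 4 = 484: contact_cap = (484 - 4) / 48 = 10.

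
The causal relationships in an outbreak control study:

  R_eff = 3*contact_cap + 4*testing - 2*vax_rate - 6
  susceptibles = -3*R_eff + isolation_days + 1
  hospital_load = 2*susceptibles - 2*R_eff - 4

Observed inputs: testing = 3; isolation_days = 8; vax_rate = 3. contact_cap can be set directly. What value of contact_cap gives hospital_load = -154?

contact_cap = 7

Substituting into the R_eff equation gives R_eff = 3*contact_cap.
Substituting into the susceptibles equation gives susceptibles = -9*contact_cap + 9.
Substituting into the hospital_load equation gives hospital_load = -24*contact_cap + 14.
Solve -24*contact_cap + 14 = -154: contact_cap = (-154 - 14) / -24 = 7.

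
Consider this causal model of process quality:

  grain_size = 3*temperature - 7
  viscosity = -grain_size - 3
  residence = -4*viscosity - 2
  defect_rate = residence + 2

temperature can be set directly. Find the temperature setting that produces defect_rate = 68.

temperature = 7

Substituting into the viscosity equation gives viscosity = -3*temperature + 4.
Substituting into the residence equation gives residence = 12*temperature - 18.
So defect_rate = 12*temperature - 16.
Solve 12*temperature - 16 = 68: temperature = (68 + 16) / 12 = 7.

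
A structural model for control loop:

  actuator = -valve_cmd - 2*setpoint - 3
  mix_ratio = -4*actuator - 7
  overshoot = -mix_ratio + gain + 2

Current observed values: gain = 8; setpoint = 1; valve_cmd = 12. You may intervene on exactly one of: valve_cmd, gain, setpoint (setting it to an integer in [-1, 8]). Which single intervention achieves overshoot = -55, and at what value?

set gain = 4

Intervening on valve_cmd: overshoot = -4*valve_cmd - 3. Reaching -55 requires valve_cmd = 13, outside [-1, 8].
Intervening on gain: with other inputs at their observed values, overshoot = gain - 59. Solving for -55 gives gain = 4, within [-1, 8].
Intervening on setpoint: overshoot = -8*setpoint - 43. Reaching -55 requires setpoint = 3/2, not an integer.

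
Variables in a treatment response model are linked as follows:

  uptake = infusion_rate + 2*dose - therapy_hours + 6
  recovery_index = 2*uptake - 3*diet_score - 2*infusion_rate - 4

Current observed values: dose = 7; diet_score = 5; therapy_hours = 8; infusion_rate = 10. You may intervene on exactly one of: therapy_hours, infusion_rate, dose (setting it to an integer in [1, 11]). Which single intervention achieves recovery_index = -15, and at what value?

Intervening on therapy_hours: recovery_index = -2*therapy_hours + 21. Reaching -15 requires therapy_hours = 18, outside [1, 11].
Intervening on infusion_rate: the paths from infusion_rate to recovery_index cancel (net effect zero), leaving recovery_index = 5; -15 is unreachable this way.
Intervening on dose: with other inputs at their observed values, recovery_index = 4*dose - 23. Solving for -15 gives dose = 2, within [1, 11].

set dose = 2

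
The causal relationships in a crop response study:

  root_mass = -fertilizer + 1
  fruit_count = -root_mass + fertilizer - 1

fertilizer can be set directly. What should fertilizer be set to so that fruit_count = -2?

Substituting into the fruit_count equation gives fruit_count = 2*fertilizer - 2.
Solve 2*fertilizer - 2 = -2: fertilizer = (-2 + 2) / 2 = 0.

fertilizer = 0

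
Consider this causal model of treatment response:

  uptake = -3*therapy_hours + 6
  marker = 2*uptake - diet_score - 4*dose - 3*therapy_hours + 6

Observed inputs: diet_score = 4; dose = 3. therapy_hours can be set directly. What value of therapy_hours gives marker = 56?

therapy_hours = -6

Substituting into the marker equation gives marker = -9*therapy_hours + 2.
Solve -9*therapy_hours + 2 = 56: therapy_hours = (56 - 2) / -9 = -6.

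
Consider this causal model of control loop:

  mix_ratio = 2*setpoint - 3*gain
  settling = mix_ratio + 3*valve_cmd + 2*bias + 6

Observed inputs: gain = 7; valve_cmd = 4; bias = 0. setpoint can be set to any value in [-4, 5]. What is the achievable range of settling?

-11 to 7

Substituting into the mix_ratio equation gives mix_ratio = 2*setpoint - 21.
This gives settling = 2*setpoint - 3.
Linear in setpoint, so extremes are at the endpoints: setpoint = -4 gives settling = -11; setpoint = 5 gives settling = 7.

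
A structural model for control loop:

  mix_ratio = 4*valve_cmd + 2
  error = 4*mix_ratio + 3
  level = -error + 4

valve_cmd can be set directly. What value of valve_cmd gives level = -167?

Substituting into the error equation gives error = 16*valve_cmd + 11.
Substituting into the level equation gives level = -16*valve_cmd - 7.
Solve -16*valve_cmd - 7 = -167: valve_cmd = (-167 + 7) / -16 = 10.

valve_cmd = 10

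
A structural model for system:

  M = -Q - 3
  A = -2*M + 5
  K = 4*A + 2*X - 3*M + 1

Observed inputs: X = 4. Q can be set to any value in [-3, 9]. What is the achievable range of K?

Substituting into the A equation gives A = 2*Q + 11.
So K = 11*Q + 62.
Linear in Q, so extremes are at the endpoints: Q = -3 gives K = 29; Q = 9 gives K = 161.

29 to 161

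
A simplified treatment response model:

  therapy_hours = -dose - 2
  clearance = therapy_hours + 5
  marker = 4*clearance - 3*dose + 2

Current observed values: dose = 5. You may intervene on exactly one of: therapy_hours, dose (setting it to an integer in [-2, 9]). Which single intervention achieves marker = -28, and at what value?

Intervening on therapy_hours: marker = 4*therapy_hours + 7. Reaching -28 requires therapy_hours = -35/4, not an integer.
Intervening on dose: with other inputs at their observed values, marker = -7*dose + 14. Solving for -28 gives dose = 6, within [-2, 9].

set dose = 6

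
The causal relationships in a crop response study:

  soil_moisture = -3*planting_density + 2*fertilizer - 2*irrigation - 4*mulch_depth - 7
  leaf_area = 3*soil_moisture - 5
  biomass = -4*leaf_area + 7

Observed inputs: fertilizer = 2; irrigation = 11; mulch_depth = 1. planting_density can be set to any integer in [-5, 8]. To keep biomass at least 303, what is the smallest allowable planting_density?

planting_density = -2

Substituting into the soil_moisture equation gives soil_moisture = -3*planting_density - 29.
Substituting into the leaf_area equation gives leaf_area = -9*planting_density - 92.
So biomass = 36*planting_density + 375.
Require 36*planting_density + 375 ≥ 303, so planting_density ≥ -2.
The smallest integer in [-5, 8] satisfying this is -2.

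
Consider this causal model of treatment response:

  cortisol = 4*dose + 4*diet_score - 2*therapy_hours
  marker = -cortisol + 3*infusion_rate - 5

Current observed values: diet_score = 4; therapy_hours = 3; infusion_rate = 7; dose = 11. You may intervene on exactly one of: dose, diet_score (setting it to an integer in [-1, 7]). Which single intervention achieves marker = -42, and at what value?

Intervening on dose: marker = -4*dose + 6. Reaching -42 requires dose = 12, outside [-1, 7].
Intervening on diet_score: with other inputs at their observed values, marker = -4*diet_score - 22. Solving for -42 gives diet_score = 5, within [-1, 7].

set diet_score = 5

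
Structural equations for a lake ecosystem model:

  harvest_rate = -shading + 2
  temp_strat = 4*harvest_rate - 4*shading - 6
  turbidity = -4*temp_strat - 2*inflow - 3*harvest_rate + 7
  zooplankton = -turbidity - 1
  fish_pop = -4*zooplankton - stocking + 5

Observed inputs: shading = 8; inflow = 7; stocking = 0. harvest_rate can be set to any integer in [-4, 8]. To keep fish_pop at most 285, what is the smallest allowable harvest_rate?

harvest_rate = 4

Intervening on harvest_rate fixes its value directly, overriding its dependence on shading.
Substituting into the temp_strat equation gives temp_strat = 4*harvest_rate - 38.
This gives turbidity = -19*harvest_rate + 145.
Substituting into the zooplankton equation gives zooplankton = 19*harvest_rate - 146.
fish_pop becomes -76*harvest_rate + 589.
Require -76*harvest_rate + 589 ≤ 285, so harvest_rate ≥ 4.
The smallest integer in [-4, 8] satisfying this is 4.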